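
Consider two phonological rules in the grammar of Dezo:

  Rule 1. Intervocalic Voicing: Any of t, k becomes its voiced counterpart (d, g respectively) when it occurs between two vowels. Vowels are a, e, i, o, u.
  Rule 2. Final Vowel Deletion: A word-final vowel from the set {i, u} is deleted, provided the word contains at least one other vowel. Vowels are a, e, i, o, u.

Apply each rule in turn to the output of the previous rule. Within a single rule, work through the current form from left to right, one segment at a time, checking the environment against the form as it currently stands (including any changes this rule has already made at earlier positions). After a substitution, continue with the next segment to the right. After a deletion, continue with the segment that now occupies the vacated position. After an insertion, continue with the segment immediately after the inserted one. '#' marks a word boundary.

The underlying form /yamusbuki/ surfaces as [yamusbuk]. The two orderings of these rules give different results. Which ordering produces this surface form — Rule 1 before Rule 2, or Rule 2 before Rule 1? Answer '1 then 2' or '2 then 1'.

Order 1 then 2:
  1 Intervocalic Voicing: [yamusbuki] → [yamusbugi]
  2 Final Vowel Deletion: [yamusbugi] → [yamusbug]
  result: [yamusbug]
Order 2 then 1:
  2 Final Vowel Deletion: [yamusbuki] → [yamusbuk]
  1 Intervocalic Voicing: no change — [yamusbuk]
  result: [yamusbuk]

2 then 1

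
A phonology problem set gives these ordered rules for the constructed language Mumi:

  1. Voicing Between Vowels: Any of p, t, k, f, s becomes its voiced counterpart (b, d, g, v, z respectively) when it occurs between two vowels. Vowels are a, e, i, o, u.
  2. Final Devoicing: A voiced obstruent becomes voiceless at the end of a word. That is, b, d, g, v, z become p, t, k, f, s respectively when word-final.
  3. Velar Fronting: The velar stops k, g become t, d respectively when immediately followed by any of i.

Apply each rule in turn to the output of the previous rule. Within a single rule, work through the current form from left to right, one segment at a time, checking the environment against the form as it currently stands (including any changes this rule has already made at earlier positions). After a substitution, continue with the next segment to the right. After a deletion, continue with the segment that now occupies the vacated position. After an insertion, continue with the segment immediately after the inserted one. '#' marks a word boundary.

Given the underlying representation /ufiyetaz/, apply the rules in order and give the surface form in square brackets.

[uviyedas]

1 Voicing Between Vowels: [ufiyetaz] → [uviyedaz]
2 Final Devoicing: [uviyedaz] → [uviyedas]
3 Velar Fronting: no change — [uviyedas]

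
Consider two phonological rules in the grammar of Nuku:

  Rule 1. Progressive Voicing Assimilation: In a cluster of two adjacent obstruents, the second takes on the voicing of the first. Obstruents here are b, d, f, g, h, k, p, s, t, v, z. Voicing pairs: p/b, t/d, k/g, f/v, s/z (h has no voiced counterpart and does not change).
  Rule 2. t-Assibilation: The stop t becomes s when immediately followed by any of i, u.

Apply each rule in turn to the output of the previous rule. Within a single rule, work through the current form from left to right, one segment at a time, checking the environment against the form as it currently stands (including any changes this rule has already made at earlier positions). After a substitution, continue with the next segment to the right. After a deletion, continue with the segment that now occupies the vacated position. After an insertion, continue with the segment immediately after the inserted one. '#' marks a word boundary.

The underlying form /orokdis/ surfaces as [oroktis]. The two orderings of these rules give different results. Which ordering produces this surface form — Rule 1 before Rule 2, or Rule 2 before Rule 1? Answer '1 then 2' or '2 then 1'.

Order 1 then 2:
  1 Progressive Voicing Assimilation: [orokdis] → [oroktis]
  2 t-Assibilation: [oroktis] → [oroksis]
  result: [oroksis]
Order 2 then 1:
  2 t-Assibilation: no change — [orokdis]
  1 Progressive Voicing Assimilation: [orokdis] → [oroktis]
  result: [oroktis]

2 then 1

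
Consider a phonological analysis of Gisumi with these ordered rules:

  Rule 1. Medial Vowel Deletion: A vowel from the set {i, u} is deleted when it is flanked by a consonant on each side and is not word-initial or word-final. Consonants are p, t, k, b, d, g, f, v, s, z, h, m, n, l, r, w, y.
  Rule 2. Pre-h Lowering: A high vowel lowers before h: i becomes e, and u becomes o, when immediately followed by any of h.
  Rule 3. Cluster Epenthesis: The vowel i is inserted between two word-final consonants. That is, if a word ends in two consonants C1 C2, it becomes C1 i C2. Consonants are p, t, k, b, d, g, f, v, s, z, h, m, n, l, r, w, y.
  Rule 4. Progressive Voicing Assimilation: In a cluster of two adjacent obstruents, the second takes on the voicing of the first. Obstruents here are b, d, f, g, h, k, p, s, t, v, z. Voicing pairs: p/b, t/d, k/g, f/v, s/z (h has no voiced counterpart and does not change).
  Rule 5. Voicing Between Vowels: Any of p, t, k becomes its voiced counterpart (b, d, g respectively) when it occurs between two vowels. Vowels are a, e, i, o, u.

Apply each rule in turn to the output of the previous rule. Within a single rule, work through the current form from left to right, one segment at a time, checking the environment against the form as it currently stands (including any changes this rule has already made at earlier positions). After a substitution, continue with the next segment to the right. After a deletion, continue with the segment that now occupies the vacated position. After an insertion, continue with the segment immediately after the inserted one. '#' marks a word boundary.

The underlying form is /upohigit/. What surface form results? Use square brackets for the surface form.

[ubohkit]

Rule 1 Medial Vowel Deletion: [upohigit] → [upohgt]
Rule 2 Pre-h Lowering: no change — [upohgt]
Rule 3 Cluster Epenthesis: [upohgt] → [upohgit]
Rule 4 Progressive Voicing Assimilation: [upohgit] → [upohkit]
Rule 5 Voicing Between Vowels: [upohkit] → [ubohkit]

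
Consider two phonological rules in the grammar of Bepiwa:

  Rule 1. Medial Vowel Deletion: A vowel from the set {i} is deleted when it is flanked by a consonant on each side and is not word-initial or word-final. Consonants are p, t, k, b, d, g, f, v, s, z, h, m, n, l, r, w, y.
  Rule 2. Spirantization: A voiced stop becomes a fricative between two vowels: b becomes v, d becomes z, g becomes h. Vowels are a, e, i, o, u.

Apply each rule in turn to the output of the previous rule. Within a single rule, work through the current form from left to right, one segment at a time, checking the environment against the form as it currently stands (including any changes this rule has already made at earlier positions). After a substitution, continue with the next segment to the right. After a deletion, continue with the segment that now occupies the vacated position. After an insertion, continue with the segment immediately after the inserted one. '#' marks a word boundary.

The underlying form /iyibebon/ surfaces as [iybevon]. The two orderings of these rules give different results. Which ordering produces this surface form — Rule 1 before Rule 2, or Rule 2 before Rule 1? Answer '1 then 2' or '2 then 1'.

1 then 2

Order 1 then 2:
  1 Medial Vowel Deletion: [iyibebon] → [iybebon]
  2 Spirantization: [iybebon] → [iybevon]
  result: [iybevon]
Order 2 then 1:
  2 Spirantization: [iyibebon] → [iyivevon]
  1 Medial Vowel Deletion: [iyivevon] → [iyvevon]
  result: [iyvevon]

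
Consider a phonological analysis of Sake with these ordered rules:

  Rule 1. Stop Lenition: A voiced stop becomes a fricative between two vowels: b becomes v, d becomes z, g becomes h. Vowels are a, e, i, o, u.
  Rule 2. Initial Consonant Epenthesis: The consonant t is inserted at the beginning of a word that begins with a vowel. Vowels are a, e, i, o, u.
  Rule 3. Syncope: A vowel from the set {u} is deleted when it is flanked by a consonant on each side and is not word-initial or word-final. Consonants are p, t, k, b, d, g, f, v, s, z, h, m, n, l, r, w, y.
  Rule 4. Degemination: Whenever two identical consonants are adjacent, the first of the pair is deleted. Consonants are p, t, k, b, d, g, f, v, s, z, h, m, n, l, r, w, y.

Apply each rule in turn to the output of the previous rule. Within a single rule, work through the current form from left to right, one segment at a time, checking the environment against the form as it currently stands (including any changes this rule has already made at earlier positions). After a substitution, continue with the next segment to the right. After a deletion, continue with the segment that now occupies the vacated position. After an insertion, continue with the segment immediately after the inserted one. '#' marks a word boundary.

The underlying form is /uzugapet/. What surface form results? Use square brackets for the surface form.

Rule 1 Stop Lenition: [uzugapet] → [uzuhapet]
Rule 2 Initial Consonant Epenthesis: [uzuhapet] → [tuzuhapet]
Rule 3 Syncope: [tuzuhapet] → [tzhapet]
Rule 4 Degemination: no change — [tzhapet]

[tzhapet]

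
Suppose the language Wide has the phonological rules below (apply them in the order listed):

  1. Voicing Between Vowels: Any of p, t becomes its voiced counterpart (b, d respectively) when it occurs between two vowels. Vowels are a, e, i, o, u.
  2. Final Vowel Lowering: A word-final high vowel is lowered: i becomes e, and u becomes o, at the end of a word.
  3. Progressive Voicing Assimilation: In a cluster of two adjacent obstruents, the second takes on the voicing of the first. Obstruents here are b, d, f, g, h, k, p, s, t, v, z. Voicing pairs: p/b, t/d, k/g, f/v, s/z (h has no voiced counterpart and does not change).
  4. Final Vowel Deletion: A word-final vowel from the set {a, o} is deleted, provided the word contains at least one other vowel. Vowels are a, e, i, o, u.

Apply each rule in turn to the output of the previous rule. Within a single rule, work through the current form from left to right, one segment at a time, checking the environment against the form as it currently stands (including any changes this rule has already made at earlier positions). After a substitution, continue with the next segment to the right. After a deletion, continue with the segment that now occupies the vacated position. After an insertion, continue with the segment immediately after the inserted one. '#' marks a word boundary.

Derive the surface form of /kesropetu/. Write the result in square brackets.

1 Voicing Between Vowels: [kesropetu] → [kesrobedu]
2 Final Vowel Lowering: [kesrobedu] → [kesrobedo]
3 Progressive Voicing Assimilation: no change — [kesrobedo]
4 Final Vowel Deletion: [kesrobedo] → [kesrobed]

[kesrobed]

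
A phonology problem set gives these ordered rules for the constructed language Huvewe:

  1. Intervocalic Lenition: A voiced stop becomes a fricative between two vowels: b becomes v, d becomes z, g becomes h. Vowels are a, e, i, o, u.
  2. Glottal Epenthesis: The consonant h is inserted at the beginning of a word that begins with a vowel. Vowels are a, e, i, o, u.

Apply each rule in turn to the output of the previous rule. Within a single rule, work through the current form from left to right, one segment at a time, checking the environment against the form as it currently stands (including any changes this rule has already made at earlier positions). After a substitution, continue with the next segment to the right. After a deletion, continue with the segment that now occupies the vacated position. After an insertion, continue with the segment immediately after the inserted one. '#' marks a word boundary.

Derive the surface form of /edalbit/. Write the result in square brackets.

[hezalbit]

1 Intervocalic Lenition: [edalbit] → [ezalbit]
2 Glottal Epenthesis: [ezalbit] → [hezalbit]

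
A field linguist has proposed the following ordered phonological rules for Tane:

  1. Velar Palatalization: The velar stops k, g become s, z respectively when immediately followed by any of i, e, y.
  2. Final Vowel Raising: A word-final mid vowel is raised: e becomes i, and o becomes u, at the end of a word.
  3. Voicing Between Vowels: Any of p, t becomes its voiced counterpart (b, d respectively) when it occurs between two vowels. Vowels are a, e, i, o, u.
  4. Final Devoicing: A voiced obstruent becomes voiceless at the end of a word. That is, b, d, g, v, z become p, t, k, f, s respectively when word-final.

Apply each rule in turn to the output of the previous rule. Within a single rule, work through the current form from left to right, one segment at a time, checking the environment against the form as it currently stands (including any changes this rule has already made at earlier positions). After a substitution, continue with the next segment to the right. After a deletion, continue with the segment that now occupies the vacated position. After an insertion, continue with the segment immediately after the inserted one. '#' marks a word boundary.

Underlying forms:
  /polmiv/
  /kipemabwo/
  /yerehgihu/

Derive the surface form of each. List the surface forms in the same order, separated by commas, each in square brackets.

[polmif], [sibemabwu], [yerehzihu]

/polmiv/:
  1 Velar Palatalization: no change — [polmiv]
  2 Final Vowel Raising: no change — [polmiv]
  3 Voicing Between Vowels: no change — [polmiv]
  4 Final Devoicing: [polmiv] → [polmif]
/kipemabwo/:
  1 Velar Palatalization: [kipemabwo] → [sipemabwo]
  2 Final Vowel Raising: [sipemabwo] → [sipemabwu]
  3 Voicing Between Vowels: [sipemabwu] → [sibemabwu]
  4 Final Devoicing: no change — [sibemabwu]
/yerehgihu/:
  1 Velar Palatalization: [yerehgihu] → [yerehzihu]
  2 Final Vowel Raising: no change — [yerehzihu]
  3 Voicing Between Vowels: no change — [yerehzihu]
  4 Final Devoicing: no change — [yerehzihu]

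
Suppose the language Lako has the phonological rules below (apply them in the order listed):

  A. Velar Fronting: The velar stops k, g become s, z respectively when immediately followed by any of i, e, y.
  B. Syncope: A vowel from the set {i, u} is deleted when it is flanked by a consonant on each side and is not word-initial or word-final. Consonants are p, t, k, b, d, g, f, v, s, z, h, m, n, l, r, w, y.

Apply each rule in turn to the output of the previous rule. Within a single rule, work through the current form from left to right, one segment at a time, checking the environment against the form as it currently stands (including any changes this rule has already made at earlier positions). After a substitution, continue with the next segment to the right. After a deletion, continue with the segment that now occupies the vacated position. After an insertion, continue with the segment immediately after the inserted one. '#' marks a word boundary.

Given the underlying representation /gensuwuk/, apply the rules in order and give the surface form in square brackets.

[zenswk]

A Velar Fronting: [gensuwuk] → [zensuwuk]
B Syncope: [zensuwuk] → [zenswk]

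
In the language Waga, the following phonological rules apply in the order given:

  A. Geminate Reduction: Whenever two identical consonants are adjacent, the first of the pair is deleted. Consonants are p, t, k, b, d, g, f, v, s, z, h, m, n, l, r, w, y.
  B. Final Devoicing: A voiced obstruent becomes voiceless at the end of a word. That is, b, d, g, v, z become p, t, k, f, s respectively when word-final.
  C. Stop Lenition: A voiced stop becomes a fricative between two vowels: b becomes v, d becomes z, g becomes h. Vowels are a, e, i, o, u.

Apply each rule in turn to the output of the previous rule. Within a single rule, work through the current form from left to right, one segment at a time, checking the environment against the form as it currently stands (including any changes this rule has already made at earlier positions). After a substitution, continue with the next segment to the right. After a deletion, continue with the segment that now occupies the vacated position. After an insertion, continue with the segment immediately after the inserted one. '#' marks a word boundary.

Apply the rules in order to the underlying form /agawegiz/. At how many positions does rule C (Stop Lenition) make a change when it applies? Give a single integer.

A Geminate Reduction: no change — [agawegiz]
B Final Devoicing: [agawegiz] → [agawegis]
C Stop Lenition: [agawegis] → [ahawehis]
Rule C changed 2 position(s).

2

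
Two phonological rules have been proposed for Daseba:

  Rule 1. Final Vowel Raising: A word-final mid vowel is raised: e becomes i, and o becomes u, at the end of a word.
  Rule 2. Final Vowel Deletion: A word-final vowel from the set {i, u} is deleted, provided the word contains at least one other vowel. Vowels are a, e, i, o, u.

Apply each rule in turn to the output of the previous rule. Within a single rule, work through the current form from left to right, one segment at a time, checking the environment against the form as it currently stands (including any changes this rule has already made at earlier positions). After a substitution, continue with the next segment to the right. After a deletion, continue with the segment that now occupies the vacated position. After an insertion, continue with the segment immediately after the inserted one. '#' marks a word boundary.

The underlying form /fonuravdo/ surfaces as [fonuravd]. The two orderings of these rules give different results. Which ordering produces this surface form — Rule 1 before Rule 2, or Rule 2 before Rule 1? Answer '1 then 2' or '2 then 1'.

1 then 2

Order 1 then 2:
  1 Final Vowel Raising: [fonuravdo] → [fonuravdu]
  2 Final Vowel Deletion: [fonuravdu] → [fonuravd]
  result: [fonuravd]
Order 2 then 1:
  2 Final Vowel Deletion: no change — [fonuravdo]
  1 Final Vowel Raising: [fonuravdo] → [fonuravdu]
  result: [fonuravdu]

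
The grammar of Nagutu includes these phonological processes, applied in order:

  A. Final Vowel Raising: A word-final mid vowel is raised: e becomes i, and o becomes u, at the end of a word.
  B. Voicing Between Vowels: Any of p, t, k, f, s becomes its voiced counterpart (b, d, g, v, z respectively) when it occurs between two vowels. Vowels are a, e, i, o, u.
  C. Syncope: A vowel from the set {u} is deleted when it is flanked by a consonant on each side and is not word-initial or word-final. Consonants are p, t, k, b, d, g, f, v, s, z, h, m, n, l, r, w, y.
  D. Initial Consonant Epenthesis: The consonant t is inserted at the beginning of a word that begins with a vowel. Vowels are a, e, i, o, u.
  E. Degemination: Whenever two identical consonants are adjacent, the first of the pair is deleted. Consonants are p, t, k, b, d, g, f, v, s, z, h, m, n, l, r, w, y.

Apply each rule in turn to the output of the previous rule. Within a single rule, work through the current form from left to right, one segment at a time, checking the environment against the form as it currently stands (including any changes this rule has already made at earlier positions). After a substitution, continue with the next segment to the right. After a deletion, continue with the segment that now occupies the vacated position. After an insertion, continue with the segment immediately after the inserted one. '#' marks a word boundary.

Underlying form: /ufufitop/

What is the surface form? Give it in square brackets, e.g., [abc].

[tuvidop]

A Final Vowel Raising: no change — [ufufitop]
B Voicing Between Vowels: [ufufitop] → [uvuvidop]
C Syncope: [uvuvidop] → [uvvidop]
D Initial Consonant Epenthesis: [uvvidop] → [tuvvidop]
E Degemination: [tuvvidop] → [tuvidop]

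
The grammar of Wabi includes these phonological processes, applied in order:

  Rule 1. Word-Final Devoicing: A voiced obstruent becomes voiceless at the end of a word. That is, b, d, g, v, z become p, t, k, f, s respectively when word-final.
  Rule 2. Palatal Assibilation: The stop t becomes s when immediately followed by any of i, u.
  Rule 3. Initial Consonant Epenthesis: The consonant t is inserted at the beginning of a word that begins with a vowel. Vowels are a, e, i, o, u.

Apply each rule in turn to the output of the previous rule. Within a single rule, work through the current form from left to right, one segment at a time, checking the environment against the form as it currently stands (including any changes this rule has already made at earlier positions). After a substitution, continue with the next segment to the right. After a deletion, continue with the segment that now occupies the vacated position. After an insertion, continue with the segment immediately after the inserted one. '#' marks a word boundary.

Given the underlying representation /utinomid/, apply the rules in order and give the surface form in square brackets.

[tusinomit]

Rule 1 Word-Final Devoicing: [utinomid] → [utinomit]
Rule 2 Palatal Assibilation: [utinomit] → [usinomit]
Rule 3 Initial Consonant Epenthesis: [usinomit] → [tusinomit]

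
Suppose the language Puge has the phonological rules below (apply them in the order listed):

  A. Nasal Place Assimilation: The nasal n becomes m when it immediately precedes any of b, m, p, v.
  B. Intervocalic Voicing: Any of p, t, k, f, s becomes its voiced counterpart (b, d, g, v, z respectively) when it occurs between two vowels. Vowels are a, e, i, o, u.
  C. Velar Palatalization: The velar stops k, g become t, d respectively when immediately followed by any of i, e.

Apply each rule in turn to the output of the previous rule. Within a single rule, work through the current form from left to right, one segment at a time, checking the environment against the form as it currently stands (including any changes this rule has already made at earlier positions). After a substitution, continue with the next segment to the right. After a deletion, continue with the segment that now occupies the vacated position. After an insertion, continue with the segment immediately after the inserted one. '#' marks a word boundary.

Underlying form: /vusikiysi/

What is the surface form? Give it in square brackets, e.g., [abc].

A Nasal Place Assimilation: no change — [vusikiysi]
B Intervocalic Voicing: [vusikiysi] → [vuzigiysi]
C Velar Palatalization: [vuzigiysi] → [vuzidiysi]

[vuzidiysi]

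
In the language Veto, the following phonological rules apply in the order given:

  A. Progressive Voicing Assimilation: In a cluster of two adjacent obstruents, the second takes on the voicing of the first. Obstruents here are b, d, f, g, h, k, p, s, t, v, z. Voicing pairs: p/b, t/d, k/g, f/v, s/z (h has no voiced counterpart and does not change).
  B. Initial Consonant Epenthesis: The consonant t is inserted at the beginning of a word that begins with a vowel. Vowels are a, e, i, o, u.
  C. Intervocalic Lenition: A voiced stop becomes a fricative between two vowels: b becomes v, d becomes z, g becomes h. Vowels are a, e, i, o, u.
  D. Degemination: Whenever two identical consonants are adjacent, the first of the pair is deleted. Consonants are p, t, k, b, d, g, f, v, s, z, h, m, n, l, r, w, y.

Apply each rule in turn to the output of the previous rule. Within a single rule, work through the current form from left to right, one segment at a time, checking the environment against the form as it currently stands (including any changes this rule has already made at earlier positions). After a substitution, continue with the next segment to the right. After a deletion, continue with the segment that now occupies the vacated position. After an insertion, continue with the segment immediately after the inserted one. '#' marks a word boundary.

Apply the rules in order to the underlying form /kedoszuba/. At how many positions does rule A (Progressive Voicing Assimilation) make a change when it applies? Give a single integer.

A Progressive Voicing Assimilation: [kedoszuba] → [kedossuba]
B Initial Consonant Epenthesis: no change — [kedossuba]
C Intervocalic Lenition: [kedossuba] → [kezossuva]
D Degemination: [kezossuva] → [kezosuva]
Rule A changed 1 position(s).

1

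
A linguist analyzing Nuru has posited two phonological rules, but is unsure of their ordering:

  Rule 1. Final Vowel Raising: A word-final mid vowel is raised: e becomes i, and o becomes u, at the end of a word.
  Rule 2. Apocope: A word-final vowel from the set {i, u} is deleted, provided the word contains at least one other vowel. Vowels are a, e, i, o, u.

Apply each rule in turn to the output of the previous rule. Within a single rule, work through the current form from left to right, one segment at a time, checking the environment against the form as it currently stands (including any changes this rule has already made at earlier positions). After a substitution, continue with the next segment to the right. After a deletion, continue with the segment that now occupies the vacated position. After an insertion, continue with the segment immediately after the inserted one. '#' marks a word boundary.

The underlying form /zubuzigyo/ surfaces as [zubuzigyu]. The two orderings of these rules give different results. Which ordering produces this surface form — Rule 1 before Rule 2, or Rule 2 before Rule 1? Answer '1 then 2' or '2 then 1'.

Order 1 then 2:
  1 Final Vowel Raising: [zubuzigyo] → [zubuzigyu]
  2 Apocope: [zubuzigyu] → [zubuzigy]
  result: [zubuzigy]
Order 2 then 1:
  2 Apocope: no change — [zubuzigyo]
  1 Final Vowel Raising: [zubuzigyo] → [zubuzigyu]
  result: [zubuzigyu]

2 then 1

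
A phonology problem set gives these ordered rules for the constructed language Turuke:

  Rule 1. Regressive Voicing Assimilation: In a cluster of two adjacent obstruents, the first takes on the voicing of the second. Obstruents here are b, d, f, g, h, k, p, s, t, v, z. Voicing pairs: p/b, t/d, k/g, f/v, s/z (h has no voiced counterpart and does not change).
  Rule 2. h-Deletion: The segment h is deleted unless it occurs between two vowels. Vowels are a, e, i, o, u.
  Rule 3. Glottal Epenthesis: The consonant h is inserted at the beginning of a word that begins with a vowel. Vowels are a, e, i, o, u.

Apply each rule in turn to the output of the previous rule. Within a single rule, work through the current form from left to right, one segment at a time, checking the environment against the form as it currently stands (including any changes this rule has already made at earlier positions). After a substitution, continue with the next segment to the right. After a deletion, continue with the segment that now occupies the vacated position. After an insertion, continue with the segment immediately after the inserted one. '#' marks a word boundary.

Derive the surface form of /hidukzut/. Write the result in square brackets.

[hidugzut]

Rule 1 Regressive Voicing Assimilation: [hidukzut] → [hidugzut]
Rule 2 h-Deletion: [hidugzut] → [idugzut]
Rule 3 Glottal Epenthesis: [idugzut] → [hidugzut]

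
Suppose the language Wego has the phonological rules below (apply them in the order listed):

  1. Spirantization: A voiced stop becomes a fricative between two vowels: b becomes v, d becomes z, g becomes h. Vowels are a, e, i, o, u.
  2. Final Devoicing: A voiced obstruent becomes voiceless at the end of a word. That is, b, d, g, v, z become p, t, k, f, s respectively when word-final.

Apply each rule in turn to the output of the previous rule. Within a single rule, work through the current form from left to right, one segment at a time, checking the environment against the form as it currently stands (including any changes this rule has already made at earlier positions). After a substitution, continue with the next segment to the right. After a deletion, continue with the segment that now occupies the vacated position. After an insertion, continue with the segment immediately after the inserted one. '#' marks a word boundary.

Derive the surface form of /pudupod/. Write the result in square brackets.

[puzupot]

1 Spirantization: [pudupod] → [puzupod]
2 Final Devoicing: [puzupod] → [puzupot]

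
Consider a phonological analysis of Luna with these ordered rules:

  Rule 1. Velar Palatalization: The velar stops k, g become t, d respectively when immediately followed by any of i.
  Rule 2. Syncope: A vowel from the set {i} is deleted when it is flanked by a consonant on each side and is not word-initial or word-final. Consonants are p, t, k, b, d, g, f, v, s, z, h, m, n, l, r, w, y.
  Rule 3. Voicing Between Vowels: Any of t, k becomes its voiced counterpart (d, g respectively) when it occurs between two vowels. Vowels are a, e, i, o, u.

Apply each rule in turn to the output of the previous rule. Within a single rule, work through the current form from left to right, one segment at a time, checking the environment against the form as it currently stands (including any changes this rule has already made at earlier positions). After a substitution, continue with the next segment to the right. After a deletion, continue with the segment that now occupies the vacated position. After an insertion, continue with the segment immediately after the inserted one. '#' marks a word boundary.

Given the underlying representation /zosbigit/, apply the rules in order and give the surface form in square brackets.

Rule 1 Velar Palatalization: [zosbigit] → [zosbidit]
Rule 2 Syncope: [zosbidit] → [zosbdt]
Rule 3 Voicing Between Vowels: no change — [zosbdt]

[zosbdt]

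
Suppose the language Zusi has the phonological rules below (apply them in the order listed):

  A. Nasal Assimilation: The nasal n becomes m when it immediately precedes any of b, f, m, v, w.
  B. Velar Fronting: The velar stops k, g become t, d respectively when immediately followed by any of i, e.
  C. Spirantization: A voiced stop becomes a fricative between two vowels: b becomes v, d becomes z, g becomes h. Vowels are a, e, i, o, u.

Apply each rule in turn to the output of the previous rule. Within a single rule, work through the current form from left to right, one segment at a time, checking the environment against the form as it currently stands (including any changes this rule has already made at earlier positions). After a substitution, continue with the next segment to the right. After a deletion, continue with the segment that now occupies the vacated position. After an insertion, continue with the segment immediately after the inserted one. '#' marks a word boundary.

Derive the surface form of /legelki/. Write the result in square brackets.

[lezelti]

A Nasal Assimilation: no change — [legelki]
B Velar Fronting: [legelki] → [ledelti]
C Spirantization: [ledelti] → [lezelti]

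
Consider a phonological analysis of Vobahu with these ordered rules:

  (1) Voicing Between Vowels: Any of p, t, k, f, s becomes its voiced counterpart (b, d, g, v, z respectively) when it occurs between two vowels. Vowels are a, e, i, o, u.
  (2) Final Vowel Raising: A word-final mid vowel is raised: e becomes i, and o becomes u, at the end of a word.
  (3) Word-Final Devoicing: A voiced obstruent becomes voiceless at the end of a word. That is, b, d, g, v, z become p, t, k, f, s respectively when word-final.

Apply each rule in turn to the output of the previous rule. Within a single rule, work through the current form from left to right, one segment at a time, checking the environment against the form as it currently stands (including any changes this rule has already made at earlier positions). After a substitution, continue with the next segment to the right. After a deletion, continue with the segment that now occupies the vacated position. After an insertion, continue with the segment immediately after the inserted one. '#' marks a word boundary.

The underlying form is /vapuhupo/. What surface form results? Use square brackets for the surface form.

(1) Voicing Between Vowels: [vapuhupo] → [vabuhubo]
(2) Final Vowel Raising: [vabuhubo] → [vabuhubu]
(3) Word-Final Devoicing: no change — [vabuhubu]

[vabuhubu]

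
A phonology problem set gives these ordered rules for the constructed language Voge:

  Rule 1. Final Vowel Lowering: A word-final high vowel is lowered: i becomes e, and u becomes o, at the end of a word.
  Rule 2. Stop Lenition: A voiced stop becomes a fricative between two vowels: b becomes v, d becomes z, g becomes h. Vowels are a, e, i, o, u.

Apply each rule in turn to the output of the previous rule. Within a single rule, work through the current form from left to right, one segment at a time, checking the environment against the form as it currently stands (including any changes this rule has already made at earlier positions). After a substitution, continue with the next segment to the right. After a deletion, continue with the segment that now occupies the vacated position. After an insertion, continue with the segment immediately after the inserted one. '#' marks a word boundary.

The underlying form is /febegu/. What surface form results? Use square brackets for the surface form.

[feveho]

Rule 1 Final Vowel Lowering: [febegu] → [febego]
Rule 2 Stop Lenition: [febego] → [feveho]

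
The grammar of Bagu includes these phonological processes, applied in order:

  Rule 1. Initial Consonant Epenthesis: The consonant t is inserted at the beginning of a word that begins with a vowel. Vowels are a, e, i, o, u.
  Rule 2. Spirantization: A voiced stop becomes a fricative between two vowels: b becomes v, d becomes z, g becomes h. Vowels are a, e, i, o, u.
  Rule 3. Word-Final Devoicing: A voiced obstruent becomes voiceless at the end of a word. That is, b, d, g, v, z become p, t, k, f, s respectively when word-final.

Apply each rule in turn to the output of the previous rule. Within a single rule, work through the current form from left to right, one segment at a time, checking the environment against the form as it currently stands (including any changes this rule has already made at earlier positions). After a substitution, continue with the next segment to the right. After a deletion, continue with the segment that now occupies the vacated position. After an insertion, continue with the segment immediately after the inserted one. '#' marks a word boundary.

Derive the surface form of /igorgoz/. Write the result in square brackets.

[tihorgos]

Rule 1 Initial Consonant Epenthesis: [igorgoz] → [tigorgoz]
Rule 2 Spirantization: [tigorgoz] → [tihorgoz]
Rule 3 Word-Final Devoicing: [tihorgoz] → [tihorgos]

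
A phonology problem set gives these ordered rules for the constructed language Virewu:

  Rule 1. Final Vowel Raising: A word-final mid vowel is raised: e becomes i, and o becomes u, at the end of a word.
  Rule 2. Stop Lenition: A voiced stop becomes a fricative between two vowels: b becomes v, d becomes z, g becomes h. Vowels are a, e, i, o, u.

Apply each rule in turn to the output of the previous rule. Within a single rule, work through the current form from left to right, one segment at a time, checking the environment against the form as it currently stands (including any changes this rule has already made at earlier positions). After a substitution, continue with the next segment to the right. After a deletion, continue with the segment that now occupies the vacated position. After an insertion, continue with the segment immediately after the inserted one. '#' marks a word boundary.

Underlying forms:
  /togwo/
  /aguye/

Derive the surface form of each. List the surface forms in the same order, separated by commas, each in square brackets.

[togwu], [ahuyi]

/togwo/:
  Rule 1 Final Vowel Raising: [togwo] → [togwu]
  Rule 2 Stop Lenition: no change — [togwu]
/aguye/:
  Rule 1 Final Vowel Raising: [aguye] → [aguyi]
  Rule 2 Stop Lenition: [aguyi] → [ahuyi]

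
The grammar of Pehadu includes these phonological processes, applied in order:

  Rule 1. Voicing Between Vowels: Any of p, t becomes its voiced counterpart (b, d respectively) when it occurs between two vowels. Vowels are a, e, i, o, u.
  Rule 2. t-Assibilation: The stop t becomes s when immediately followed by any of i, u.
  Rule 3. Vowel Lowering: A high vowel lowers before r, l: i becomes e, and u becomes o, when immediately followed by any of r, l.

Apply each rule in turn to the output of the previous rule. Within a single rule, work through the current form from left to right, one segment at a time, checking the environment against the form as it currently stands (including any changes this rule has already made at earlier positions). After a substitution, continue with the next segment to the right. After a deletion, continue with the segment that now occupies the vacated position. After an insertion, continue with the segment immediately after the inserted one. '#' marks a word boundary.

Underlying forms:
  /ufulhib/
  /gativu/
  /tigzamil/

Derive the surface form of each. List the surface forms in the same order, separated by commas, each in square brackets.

[ufolhib], [gadivu], [sigzamel]

/ufulhib/:
  Rule 1 Voicing Between Vowels: no change — [ufulhib]
  Rule 2 t-Assibilation: no change — [ufulhib]
  Rule 3 Vowel Lowering: [ufulhib] → [ufolhib]
/gativu/:
  Rule 1 Voicing Between Vowels: [gativu] → [gadivu]
  Rule 2 t-Assibilation: no change — [gadivu]
  Rule 3 Vowel Lowering: no change — [gadivu]
/tigzamil/:
  Rule 1 Voicing Between Vowels: no change — [tigzamil]
  Rule 2 t-Assibilation: [tigzamil] → [sigzamil]
  Rule 3 Vowel Lowering: [sigzamil] → [sigzamel]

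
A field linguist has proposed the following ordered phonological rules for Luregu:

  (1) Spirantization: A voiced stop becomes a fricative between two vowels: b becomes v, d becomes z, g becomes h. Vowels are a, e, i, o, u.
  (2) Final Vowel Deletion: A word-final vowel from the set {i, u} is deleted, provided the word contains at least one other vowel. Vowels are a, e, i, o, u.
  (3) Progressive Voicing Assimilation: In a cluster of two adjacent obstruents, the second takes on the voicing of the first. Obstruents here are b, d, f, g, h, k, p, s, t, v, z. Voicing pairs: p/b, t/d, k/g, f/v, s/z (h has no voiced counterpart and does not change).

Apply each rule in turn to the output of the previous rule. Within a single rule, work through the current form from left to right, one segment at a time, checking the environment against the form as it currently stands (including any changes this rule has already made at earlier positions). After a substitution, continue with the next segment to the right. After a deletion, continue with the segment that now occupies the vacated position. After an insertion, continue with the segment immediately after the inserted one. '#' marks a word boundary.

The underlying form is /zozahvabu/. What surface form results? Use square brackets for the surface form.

(1) Spirantization: [zozahvabu] → [zozahvavu]
(2) Final Vowel Deletion: [zozahvavu] → [zozahvav]
(3) Progressive Voicing Assimilation: [zozahvav] → [zozahfav]

[zozahfav]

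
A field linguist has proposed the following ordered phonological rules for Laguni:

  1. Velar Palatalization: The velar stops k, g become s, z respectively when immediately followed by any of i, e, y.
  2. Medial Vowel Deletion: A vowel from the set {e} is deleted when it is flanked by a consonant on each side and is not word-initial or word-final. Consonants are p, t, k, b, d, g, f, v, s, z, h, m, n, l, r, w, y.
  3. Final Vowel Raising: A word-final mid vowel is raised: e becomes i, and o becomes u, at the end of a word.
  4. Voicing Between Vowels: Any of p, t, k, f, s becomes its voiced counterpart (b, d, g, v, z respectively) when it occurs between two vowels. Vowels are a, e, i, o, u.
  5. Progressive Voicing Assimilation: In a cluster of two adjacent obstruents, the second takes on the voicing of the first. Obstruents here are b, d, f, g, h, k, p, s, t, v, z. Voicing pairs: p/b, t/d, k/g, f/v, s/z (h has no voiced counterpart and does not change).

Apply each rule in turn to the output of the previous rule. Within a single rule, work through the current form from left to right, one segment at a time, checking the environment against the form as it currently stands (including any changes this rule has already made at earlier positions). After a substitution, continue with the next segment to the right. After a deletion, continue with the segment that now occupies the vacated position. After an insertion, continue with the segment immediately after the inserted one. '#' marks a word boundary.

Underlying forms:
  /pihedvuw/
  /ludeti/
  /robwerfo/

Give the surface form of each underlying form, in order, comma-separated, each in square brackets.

[pihtfuw], [luddi], [robwrfu]

/pihedvuw/:
  1 Velar Palatalization: no change — [pihedvuw]
  2 Medial Vowel Deletion: [pihedvuw] → [pihdvuw]
  3 Final Vowel Raising: no change — [pihdvuw]
  4 Voicing Between Vowels: no change — [pihdvuw]
  5 Progressive Voicing Assimilation: [pihdvuw] → [pihtfuw]
/ludeti/:
  1 Velar Palatalization: no change — [ludeti]
  2 Medial Vowel Deletion: [ludeti] → [ludti]
  3 Final Vowel Raising: no change — [ludti]
  4 Voicing Between Vowels: no change — [ludti]
  5 Progressive Voicing Assimilation: [ludti] → [luddi]
/robwerfo/:
  1 Velar Palatalization: no change — [robwerfo]
  2 Medial Vowel Deletion: [robwerfo] → [robwrfo]
  3 Final Vowel Raising: [robwrfo] → [robwrfu]
  4 Voicing Between Vowels: no change — [robwrfu]
  5 Progressive Voicing Assimilation: no change — [robwrfu]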